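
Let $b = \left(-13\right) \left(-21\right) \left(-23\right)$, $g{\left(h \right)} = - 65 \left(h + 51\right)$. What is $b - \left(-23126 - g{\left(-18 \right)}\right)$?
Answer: $14702$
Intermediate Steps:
$g{\left(h \right)} = -3315 - 65 h$ ($g{\left(h \right)} = - 65 \left(51 + h\right) = -3315 - 65 h$)
$b = -6279$ ($b = 273 \left(-23\right) = -6279$)
$b - \left(-23126 - g{\left(-18 \right)}\right) = -6279 - \left(-23126 - \left(-3315 - -1170\right)\right) = -6279 - \left(-23126 - \left(-3315 + 1170\right)\right) = -6279 - \left(-23126 - -2145\right) = -6279 - \left(-23126 + 2145\right) = -6279 - -20981 = -6279 + 20981 = 14702$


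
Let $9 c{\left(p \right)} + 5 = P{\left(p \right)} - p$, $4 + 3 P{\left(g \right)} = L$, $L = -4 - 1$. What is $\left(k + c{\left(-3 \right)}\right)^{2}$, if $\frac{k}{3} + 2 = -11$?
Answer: $\frac{126736}{81} \approx 1564.6$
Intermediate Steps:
$k = -39$ ($k = -6 + 3 \left(-11\right) = -6 - 33 = -39$)
$L = -5$
$P{\left(g \right)} = -3$ ($P{\left(g \right)} = - \frac{4}{3} + \frac{1}{3} \left(-5\right) = - \frac{4}{3} - \frac{5}{3} = -3$)
$c{\left(p \right)} = - \frac{8}{9} - \frac{p}{9}$ ($c{\left(p \right)} = - \frac{5}{9} + \frac{-3 - p}{9} = - \frac{5}{9} - \left(\frac{1}{3} + \frac{p}{9}\right) = - \frac{8}{9} - \frac{p}{9}$)
$\left(k + c{\left(-3 \right)}\right)^{2} = \left(-39 - \frac{5}{9}\right)^{2} = \left(- \frac{356}{9}\right)^{2} = \frac{126736}{81}$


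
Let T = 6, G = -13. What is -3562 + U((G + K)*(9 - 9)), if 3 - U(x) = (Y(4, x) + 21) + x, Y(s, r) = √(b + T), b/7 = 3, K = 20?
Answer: -3580 - 3*√3 ≈ -3585.2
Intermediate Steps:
b = 21 (b = 7*3 = 21)
Y(s, r) = 3*√3 (Y(s, r) = √(21 + 6) = √27 = 3*√3)
U(x) = -18 - x - 3*√3 (U(x) = 3 - ((3*√3 + 21) + x) = 3 - ((21 + 3*√3) + x) = 3 - (21 + x + 3*√3) = 3 + (-21 - x - 3*√3) = -18 - x - 3*√3)
-3562 + U((G + K)*(9 - 9)) = -3562 + (-18 - (-13 + 20)*(9 - 9) - 3*√3) = -3562 + (-18 - 7*0 - 3*√3) = -3562 + (-18 - 1*0 - 3*√3) = -3562 + (-18 + 0 - 3*√3) = -3562 + (-18 - 3*√3) = -3580 - 3*√3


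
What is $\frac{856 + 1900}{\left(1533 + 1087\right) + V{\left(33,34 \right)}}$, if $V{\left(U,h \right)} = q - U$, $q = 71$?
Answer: $\frac{1378}{1329} \approx 1.0369$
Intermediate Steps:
$V{\left(U,h \right)} = 71 - U$
$\frac{856 + 1900}{\left(1533 + 1087\right) + V{\left(33,34 \right)}} = \frac{856 + 1900}{\left(1533 + 1087\right) + \left(71 - 33\right)} = \frac{2756}{2620 + \left(71 - 33\right)} = \frac{2756}{2620 + 38} = \frac{2756}{2658} = 2756 \cdot \frac{1}{2658} = \frac{1378}{1329}$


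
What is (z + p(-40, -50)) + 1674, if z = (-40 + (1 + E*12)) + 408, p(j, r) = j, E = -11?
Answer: 1871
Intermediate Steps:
z = 237 (z = (-40 + (1 - 11*12)) + 408 = (-40 + (1 - 132)) + 408 = (-40 - 131) + 408 = -171 + 408 = 237)
(z + p(-40, -50)) + 1674 = (237 - 40) + 1674 = 197 + 1674 = 1871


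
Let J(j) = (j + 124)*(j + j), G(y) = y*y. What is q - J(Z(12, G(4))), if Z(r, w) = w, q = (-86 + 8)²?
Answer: 1604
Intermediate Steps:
G(y) = y²
q = 6084 (q = (-78)² = 6084)
J(j) = 2*j*(124 + j) (J(j) = (124 + j)*(2*j) = 2*j*(124 + j))
q - J(Z(12, G(4))) = 6084 - 2*4²*(124 + 4²) = 6084 - 2*16*(124 + 16) = 6084 - 2*16*140 = 6084 - 1*4480 = 6084 - 4480 = 1604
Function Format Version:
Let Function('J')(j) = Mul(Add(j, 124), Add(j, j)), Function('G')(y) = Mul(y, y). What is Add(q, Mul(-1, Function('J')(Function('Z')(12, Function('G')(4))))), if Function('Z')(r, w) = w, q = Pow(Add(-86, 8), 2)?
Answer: 1604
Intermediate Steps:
Function('G')(y) = Pow(y, 2)
q = 6084 (q = Pow(-78, 2) = 6084)
Function('J')(j) = Mul(2, j, Add(124, j)) (Function('J')(j) = Mul(Add(124, j), Mul(2, j)) = Mul(2, j, Add(124, j)))
Add(q, Mul(-1, Function('J')(Function('Z')(12, Function('G')(4))))) = Add(6084, Mul(-1, Mul(2, Pow(4, 2), Add(124, Pow(4, 2))))) = Add(6084, Mul(-1, Mul(2, 16, Add(124, 16)))) = Add(6084, Mul(-1, Mul(2, 16, 140))) = Add(6084, Mul(-1, 4480)) = Add(6084, -4480) = 1604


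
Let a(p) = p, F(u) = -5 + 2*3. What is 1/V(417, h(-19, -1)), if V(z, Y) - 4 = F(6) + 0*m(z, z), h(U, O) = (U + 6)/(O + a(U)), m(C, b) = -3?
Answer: 1/5 ≈ 0.20000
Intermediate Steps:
F(u) = 1 (F(u) = -5 + 6 = 1)
h(U, O) = (6 + U)/(O + U) (h(U, O) = (U + 6)/(O + U) = (6 + U)/(O + U))
V(z, Y) = 5 (V(z, Y) = 4 + (1 + 0*(-3)) = 4 + (1 + 0) = 4 + 1 = 5)
1/V(417, h(-19, -1)) = 1/5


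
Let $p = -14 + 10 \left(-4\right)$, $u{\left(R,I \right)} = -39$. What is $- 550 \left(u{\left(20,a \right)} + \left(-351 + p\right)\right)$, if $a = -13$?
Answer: $244200$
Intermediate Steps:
$p = -54$ ($p = -14 - 40 = -54$)
$- 550 \left(u{\left(20,a \right)} + \left(-351 + p\right)\right) = - 550 \left(-39 - 405\right) = \left(-550\right) \left(-444\right) = 244200$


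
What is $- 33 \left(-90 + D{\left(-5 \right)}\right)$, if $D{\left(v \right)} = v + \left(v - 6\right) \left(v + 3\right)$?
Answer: $2409$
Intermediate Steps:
$D{\left(v \right)} = v + \left(-6 + v\right) \left(3 + v\right)$
$- 33 \left(-90 + D{\left(-5 \right)}\right) = - 33 \left(-90 - \left(8 - 25\right)\right) = - 33 \left(-90 + \left(-18 + 25 + 10\right)\right) = - 33 \left(-90 + 17\right) = \left(-33\right) \left(-73\right) = 2409$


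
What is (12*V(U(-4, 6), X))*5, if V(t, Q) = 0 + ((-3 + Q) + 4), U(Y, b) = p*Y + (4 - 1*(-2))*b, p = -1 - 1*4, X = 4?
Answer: 300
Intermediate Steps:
p = -5 (p = -1 - 4 = -5)
U(Y, b) = -5*Y + 6*b (U(Y, b) = -5*Y + (4 - 1*(-2))*b = -5*Y + (4 + 2)*b = -5*Y + 6*b)
V(t, Q) = 1 + Q (V(t, Q) = 0 + (1 + Q) = 1 + Q)
(12*V(U(-4, 6), X))*5 = (12*(1 + 4))*5 = (12*5)*5 = 60*5 = 300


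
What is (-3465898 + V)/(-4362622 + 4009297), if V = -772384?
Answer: 4238282/353325 ≈ 11.995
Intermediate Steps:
(-3465898 + V)/(-4362622 + 4009297) = (-3465898 - 772384)/(-4362622 + 4009297) = -4238282/(-353325) = -4238282*(-1/353325) = 4238282/353325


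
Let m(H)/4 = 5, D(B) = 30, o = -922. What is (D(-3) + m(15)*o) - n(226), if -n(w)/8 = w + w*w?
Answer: 392006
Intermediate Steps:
n(w) = -8*w - 8*w² (n(w) = -8*(w + w*w) = -8*(w + w²) = -8*w - 8*w²)
m(H) = 20 (m(H) = 4*5 = 20)
(D(-3) + m(15)*o) - n(226) = (30 + 20*(-922)) - (-8)*226*(1 + 226) = (30 - 18440) - (-8)*226*227 = -18410 - 1*(-410416) = -18410 + 410416 = 392006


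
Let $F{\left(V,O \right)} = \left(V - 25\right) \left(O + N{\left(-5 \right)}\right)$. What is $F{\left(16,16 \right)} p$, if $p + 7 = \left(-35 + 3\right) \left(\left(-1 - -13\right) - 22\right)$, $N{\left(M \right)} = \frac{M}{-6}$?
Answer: $- \frac{94839}{2} \approx -47420.0$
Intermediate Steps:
$N{\left(M \right)} = - \frac{M}{6}$ ($N{\left(M \right)} = M \left(- \frac{1}{6}\right) = - \frac{M}{6}$)
$F{\left(V,O \right)} = \left(-25 + V\right) \left(\frac{5}{6} + O\right)$ ($F{\left(V,O \right)} = \left(V - 25\right) \left(O - - \frac{5}{6}\right) = \left(-25 + V\right) \left(O + \frac{5}{6}\right) = \left(-25 + V\right) \left(\frac{5}{6} + O\right)$)
$p = 313$ ($p = -7 + \left(-35 + 3\right) \left(\left(-1 - -13\right) - 22\right) = -7 - 32 \left(\left(-1 + 13\right) - 22\right) = -7 - 32 \left(12 - 22\right) = -7 - -320 = -7 + 320 = 313$)
$F{\left(16,16 \right)} p = \left(- \frac{125}{6} - 400 + \frac{5}{6} \cdot 16 + 16 \cdot 16\right) 313 = \left(- \frac{125}{6} - 400 + \frac{40}{3} + 256\right) 313 = \left(- \frac{303}{2}\right) 313 = - \frac{94839}{2}$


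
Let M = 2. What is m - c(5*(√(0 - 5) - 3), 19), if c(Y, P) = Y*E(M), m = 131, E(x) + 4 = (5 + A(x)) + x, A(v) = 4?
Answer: 236 - 35*I*√5 ≈ 236.0 - 78.262*I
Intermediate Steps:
E(x) = 5 + x (E(x) = -4 + ((5 + 4) + x) = -4 + (9 + x) = 5 + x)
c(Y, P) = 7*Y (c(Y, P) = Y*(5 + 2) = Y*7 = 7*Y)
m - c(5*(√(0 - 5) - 3), 19) = 131 - 7*5*(√(0 - 5) - 3) = 131 - 7*5*(√(-5) - 3) = 131 - 7*5*(I*√5 - 3) = 131 - 7*5*(-3 + I*√5) = 131 - 7*(-15 + 5*I*√5) = 131 - (-105 + 35*I*√5) = 131 + (105 - 35*I*√5) = 236 - 35*I*√5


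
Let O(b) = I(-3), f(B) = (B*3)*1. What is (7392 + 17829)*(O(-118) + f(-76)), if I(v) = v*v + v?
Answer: -5599062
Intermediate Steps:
I(v) = v + v² (I(v) = v² + v = v + v²)
f(B) = 3*B (f(B) = (3*B)*1 = 3*B)
O(b) = 6 (O(b) = -3*(1 - 3) = -3*(-2) = 6)
(7392 + 17829)*(O(-118) + f(-76)) = (7392 + 17829)*(6 + 3*(-76)) = 25221*(6 - 228) = 25221*(-222) = -5599062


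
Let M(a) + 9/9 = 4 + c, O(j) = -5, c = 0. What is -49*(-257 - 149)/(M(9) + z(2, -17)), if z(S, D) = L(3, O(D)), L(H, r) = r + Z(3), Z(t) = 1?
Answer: -19894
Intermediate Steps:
L(H, r) = 1 + r (L(H, r) = r + 1 = 1 + r)
z(S, D) = -4 (z(S, D) = 1 - 5 = -4)
M(a) = 3 (M(a) = -1 + (4 + 0) = -1 + 4 = 3)
-49*(-257 - 149)/(M(9) + z(2, -17)) = -49*(-257 - 149)/(3 - 4) = -(-19894)/(-1) = -(-19894)*(-1) = -49*406 = -19894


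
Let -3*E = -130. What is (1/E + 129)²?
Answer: 281333529/16900 ≈ 16647.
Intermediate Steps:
E = 130/3 (E = -⅓*(-130) = 130/3 ≈ 43.333)
(1/E + 129)² = (1/(130/3) + 129)² = (3/130 + 129)² = (16773/130)² = 281333529/16900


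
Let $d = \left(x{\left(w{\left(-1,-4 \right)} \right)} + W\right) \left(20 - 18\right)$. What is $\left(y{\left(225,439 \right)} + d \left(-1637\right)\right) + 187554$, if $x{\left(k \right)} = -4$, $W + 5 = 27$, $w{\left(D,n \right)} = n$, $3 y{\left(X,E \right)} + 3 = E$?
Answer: $\frac{386302}{3} \approx 1.2877 \cdot 10^{5}$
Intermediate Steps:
$y{\left(X,E \right)} = -1 + \frac{E}{3}$
$W = 22$ ($W = -5 + 27 = 22$)
$d = 36$ ($d = \left(-4 + 22\right) \left(20 - 18\right) = 18 \cdot 2 = 36$)
$\left(y{\left(225,439 \right)} + d \left(-1637\right)\right) + 187554 = \left(\left(-1 + \frac{1}{3} \cdot 439\right) + 36 \left(-1637\right)\right) + 187554 = \left(\left(-1 + \frac{439}{3}\right) - 58932\right) + 187554 = \left(\frac{436}{3} - 58932\right) + 187554 = - \frac{176360}{3} + 187554 = \frac{386302}{3}$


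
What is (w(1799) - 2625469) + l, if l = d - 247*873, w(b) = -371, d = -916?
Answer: -2842387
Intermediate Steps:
l = -216547 (l = -916 - 247*873 = -916 - 215631 = -216547)
(w(1799) - 2625469) + l = (-371 - 2625469) - 216547 = -2625840 - 216547 = -2842387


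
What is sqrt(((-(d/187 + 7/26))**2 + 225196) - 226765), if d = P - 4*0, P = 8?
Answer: I*sqrt(37087358747)/4862 ≈ 39.609*I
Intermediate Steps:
d = 8 (d = 8 - 4*0 = 8 + 0 = 8)
sqrt(((-(d/187 + 7/26))**2 + 225196) - 226765) = sqrt(((-(8/187 + 7/26))**2 + 225196) - 226765) = sqrt(((-1*1517/4862)**2 + 225196) - 226765) = sqrt(((-1517/4862)**2 + 225196) - 226765) = sqrt((2301289/23639044 + 225196) - 226765) = sqrt(5323420453913/23639044 - 226765) = sqrt(-37087358747/23639044) = I*sqrt(37087358747)/4862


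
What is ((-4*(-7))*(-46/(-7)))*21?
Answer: 3864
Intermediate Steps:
((-4*(-7))*(-46/(-7)))*21 = (28*(-46*(-1/7)))*21 = (28*(46/7))*21 = 184*21 = 3864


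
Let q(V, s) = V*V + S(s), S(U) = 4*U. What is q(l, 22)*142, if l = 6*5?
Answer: 140296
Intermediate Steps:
l = 30
q(V, s) = V² + 4*s (q(V, s) = V*V + 4*s = V² + 4*s)
q(l, 22)*142 = (30² + 4*22)*142 = (900 + 88)*142 = 988*142 = 140296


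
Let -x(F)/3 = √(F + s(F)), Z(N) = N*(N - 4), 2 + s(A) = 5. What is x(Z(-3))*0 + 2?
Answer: 2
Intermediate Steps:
s(A) = 3 (s(A) = -2 + 5 = 3)
Z(N) = N*(-4 + N)
x(F) = -3*√(3 + F) (x(F) = -3*√(F + 3) = -3*√(3 + F))
x(Z(-3))*0 + 2 = -3*√(3 - 3*(-4 - 3))*0 + 2 = -3*√(3 - 3*(-7))*0 + 2 = -3*√(3 + 21)*0 + 2 = -6*√6*0 + 2 = 0 + 2 = 2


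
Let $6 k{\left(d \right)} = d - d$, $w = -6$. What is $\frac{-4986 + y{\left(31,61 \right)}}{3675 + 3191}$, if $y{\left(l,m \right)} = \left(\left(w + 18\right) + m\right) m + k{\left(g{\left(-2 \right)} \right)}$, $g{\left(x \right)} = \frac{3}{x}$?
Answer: $- \frac{533}{6866} \approx -0.077629$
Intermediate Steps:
$k{\left(d \right)} = 0$ ($k{\left(d \right)} = \frac{d - d}{6} = \frac{1}{6} \cdot 0 = 0$)
$y{\left(l,m \right)} = m \left(12 + m\right)$ ($y{\left(l,m \right)} = \left(\left(-6 + 18\right) + m\right) m + 0 = \left(12 + m\right) m + 0 = m \left(12 + m\right) + 0 = m \left(12 + m\right)$)
$\frac{-4986 + y{\left(31,61 \right)}}{3675 + 3191} = \frac{-4986 + 61 \left(12 + 61\right)}{3675 + 3191} = \frac{-4986 + 61 \cdot 73}{6866} = \left(-4986 + 4453\right) \frac{1}{6866} = \left(-533\right) \frac{1}{6866} = - \frac{533}{6866}$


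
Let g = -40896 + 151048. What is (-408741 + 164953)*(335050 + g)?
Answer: -108534905176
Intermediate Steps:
g = 110152
(-408741 + 164953)*(335050 + g) = (-408741 + 164953)*(335050 + 110152) = -243788*445202 = -108534905176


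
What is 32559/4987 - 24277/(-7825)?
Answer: 375843574/39023275 ≈ 9.6313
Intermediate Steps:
32559/4987 - 24277/(-7825) = 32559*(1/4987) - 24277*(-1/7825) = 32559/4987 + 24277/7825 = 375843574/39023275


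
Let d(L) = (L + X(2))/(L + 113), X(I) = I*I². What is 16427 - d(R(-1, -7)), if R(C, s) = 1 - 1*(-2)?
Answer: 1905521/116 ≈ 16427.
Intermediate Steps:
X(I) = I³
R(C, s) = 3 (R(C, s) = 1 + 2 = 3)
d(L) = (8 + L)/(113 + L) (d(L) = (L + 2³)/(L + 113) = (L + 8)/(113 + L) = (8 + L)/(113 + L))
16427 - d(R(-1, -7)) = 16427 - (8 + 3)/(113 + 3) = 16427 - 11/116 = 1905521/116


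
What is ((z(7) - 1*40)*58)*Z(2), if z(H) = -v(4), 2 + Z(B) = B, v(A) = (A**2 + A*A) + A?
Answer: 0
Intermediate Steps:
v(A) = A + 2*A**2 (v(A) = (A**2 + A**2) + A = 2*A**2 + A = A + 2*A**2)
Z(B) = -2 + B
z(H) = -36 (z(H) = -4*(1 + 2*4) = -4*(1 + 8) = -4*9 = -1*36 = -36)
((z(7) - 1*40)*58)*Z(2) = ((-36 - 1*40)*58)*(-2 + 2) = ((-36 - 40)*58)*0 = -76*58*0 = -4408*0 = 0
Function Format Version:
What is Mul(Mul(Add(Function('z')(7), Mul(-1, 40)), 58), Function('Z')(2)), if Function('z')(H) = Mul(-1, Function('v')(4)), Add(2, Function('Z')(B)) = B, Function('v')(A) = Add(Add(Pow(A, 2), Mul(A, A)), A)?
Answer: 0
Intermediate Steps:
Function('v')(A) = Add(A, Mul(2, Pow(A, 2))) (Function('v')(A) = Add(Add(Pow(A, 2), Pow(A, 2)), A) = Add(Mul(2, Pow(A, 2)), A) = Add(A, Mul(2, Pow(A, 2))))
Function('Z')(B) = Add(-2, B)
Function('z')(H) = -36 (Function('z')(H) = Mul(-1, Mul(4, Add(1, Mul(2, 4)))) = Mul(-1, Mul(4, Add(1, 8))) = Mul(-1, Mul(4, 9)) = Mul(-1, 36) = -36)
Mul(Mul(Add(Function('z')(7), Mul(-1, 40)), 58), Function('Z')(2)) = Mul(Mul(Add(-36, Mul(-1, 40)), 58), Add(-2, 2)) = Mul(Mul(Add(-36, -40), 58), 0) = Mul(Mul(-76, 58), 0) = Mul(-4408, 0) = 0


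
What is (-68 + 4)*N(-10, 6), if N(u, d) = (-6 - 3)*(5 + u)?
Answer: -2880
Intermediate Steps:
N(u, d) = -45 - 9*u (N(u, d) = -9*(5 + u) = -45 - 9*u)
(-68 + 4)*N(-10, 6) = (-68 + 4)*(-45 - 9*(-10)) = -64*(-45 + 90) = -64*45 = -2880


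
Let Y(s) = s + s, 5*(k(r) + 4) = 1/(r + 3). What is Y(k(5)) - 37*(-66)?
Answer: 48681/20 ≈ 2434.1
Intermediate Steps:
k(r) = -4 + 1/(5*(3 + r)) (k(r) = -4 + 1/(5*(r + 3)) = -4 + 1/(5*(3 + r)))
Y(s) = 2*s
Y(k(5)) - 37*(-66) = 2*((-59 - 20*5)/(5*(3 + 5))) - 37*(-66) = 2*((1/5)*(-59 - 100)/8) + 2442 = 2*((1/5)*(1/8)*(-159)) + 2442 = 2*(-159/40) + 2442 = -159/20 + 2442 = 48681/20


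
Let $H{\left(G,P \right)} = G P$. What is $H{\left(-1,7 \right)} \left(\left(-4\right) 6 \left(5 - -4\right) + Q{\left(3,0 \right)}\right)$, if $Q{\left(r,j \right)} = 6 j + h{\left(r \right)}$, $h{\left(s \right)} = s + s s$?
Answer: $1428$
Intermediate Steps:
$h{\left(s \right)} = s + s^{2}$
$Q{\left(r,j \right)} = 6 j + r \left(1 + r\right)$
$H{\left(-1,7 \right)} \left(\left(-4\right) 6 \left(5 - -4\right) + Q{\left(3,0 \right)}\right) = \left(-1\right) 7 \left(\left(-4\right) 6 \left(5 - -4\right) + \left(6 \cdot 0 + 3 \left(1 + 3\right)\right)\right) = - 7 \left(- 24 \left(5 + 4\right) + \left(0 + 3 \cdot 4\right)\right) = - 7 \left(\left(-24\right) 9 + \left(0 + 12\right)\right) = - 7 \left(-216 + 12\right) = \left(-7\right) \left(-204\right) = 1428$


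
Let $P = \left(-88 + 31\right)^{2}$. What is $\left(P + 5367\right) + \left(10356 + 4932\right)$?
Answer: $23904$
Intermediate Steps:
$P = 3249$ ($P = \left(-57\right)^{2} = 3249$)
$\left(P + 5367\right) + \left(10356 + 4932\right) = \left(3249 + 5367\right) + \left(10356 + 4932\right) = 8616 + 15288 = 23904$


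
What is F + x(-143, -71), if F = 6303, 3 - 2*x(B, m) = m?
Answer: 6340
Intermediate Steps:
x(B, m) = 3/2 - m/2
F + x(-143, -71) = 6303 + (3/2 - ½*(-71)) = 6303 + (3/2 + 71/2) = 6303 + 37 = 6340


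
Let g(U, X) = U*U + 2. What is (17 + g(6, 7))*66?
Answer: 3630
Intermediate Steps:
g(U, X) = 2 + U² (g(U, X) = U² + 2 = 2 + U²)
(17 + g(6, 7))*66 = (17 + (2 + 6²))*66 = (17 + (2 + 36))*66 = (17 + 38)*66 = 55*66 = 3630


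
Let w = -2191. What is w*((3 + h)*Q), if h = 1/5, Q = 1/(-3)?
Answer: 35056/15 ≈ 2337.1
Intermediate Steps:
Q = -⅓ ≈ -0.33333
h = ⅕ (h = 1*(⅕) = ⅕ ≈ 0.20000)
w*((3 + h)*Q) = -2191*(3 + ⅕)*(-1)/3 = -35056*(-1)/(5*3) = -2191*(-16/15) = 35056/15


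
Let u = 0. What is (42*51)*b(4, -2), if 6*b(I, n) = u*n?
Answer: 0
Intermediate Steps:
b(I, n) = 0 (b(I, n) = (0*n)/6 = (⅙)*0 = 0)
(42*51)*b(4, -2) = (42*51)*0 = 2142*0 = 0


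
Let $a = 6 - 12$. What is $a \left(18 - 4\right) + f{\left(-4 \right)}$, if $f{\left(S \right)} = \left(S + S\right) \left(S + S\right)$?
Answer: $-20$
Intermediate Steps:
$a = -6$ ($a = 6 - 12 = -6$)
$f{\left(S \right)} = 4 S^{2}$ ($f{\left(S \right)} = 2 S 2 S = 4 S^{2}$)
$a \left(18 - 4\right) + f{\left(-4 \right)} = - 6 \left(18 - 4\right) + 4 \left(-4\right)^{2} = - 6 \left(18 - 4\right) + 4 \cdot 16 = \left(-6\right) 14 + 64 = -84 + 64 = -20$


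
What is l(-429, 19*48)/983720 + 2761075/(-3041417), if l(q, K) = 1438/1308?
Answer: -1776343366367177/1956704386230960 ≈ -0.90782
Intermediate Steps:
l(q, K) = 719/654 (l(q, K) = 1438*(1/1308) = 719/654)
l(-429, 19*48)/983720 + 2761075/(-3041417) = (719/654)/983720 + 2761075/(-3041417) = (719/654)*(1/983720) + 2761075*(-1/3041417) = 719/643352880 - 2761075/3041417 = -1776343366367177/1956704386230960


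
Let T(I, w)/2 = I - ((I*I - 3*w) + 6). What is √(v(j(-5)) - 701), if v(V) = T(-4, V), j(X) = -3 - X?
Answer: I*√741 ≈ 27.221*I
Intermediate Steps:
T(I, w) = -12 - 2*I² + 2*I + 6*w (T(I, w) = 2*(I - ((I*I - 3*w) + 6)) = 2*(I - ((I² - 3*w) + 6)) = 2*(I - (6 + I² - 3*w)) = 2*(I + (-6 - I² + 3*w)) = 2*(-6 + I - I² + 3*w) = -12 - 2*I² + 2*I + 6*w)
v(V) = -52 + 6*V (v(V) = -12 - 2*(-4)² + 2*(-4) + 6*V = -12 - 2*16 - 8 + 6*V = -12 - 32 - 8 + 6*V = -52 + 6*V)
√(v(j(-5)) - 701) = √((-52 + 6*(-3 - 1*(-5))) - 701) = √((-52 + 6*(-3 + 5)) - 701) = √((-52 + 6*2) - 701) = √((-52 + 12) - 701) = √(-40 - 701) = √(-741) = I*√741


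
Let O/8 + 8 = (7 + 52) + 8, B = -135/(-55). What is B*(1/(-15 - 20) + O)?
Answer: 446013/385 ≈ 1158.5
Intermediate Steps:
B = 27/11 (B = -135*(-1/55) = 27/11 ≈ 2.4545)
O = 472 (O = -64 + 8*((7 + 52) + 8) = -64 + 8*(59 + 8) = -64 + 8*67 = -64 + 536 = 472)
B*(1/(-15 - 20) + O) = 27*(1/(-15 - 20) + 472)/11 = 27*(1/(-35) + 472)/11 = 27*(-1/35 + 472)/11 = (27/11)*(16519/35) = 446013/385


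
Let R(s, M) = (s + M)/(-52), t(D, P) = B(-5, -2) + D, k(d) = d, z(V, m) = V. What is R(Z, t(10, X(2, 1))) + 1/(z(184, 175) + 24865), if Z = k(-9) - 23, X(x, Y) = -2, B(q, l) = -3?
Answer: 626277/1302548 ≈ 0.48081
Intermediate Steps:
Z = -32 (Z = -9 - 23 = -32)
t(D, P) = -3 + D
R(s, M) = -M/52 - s/52 (R(s, M) = (M + s)*(-1/52) = -M/52 - s/52)
R(Z, t(10, X(2, 1))) + 1/(z(184, 175) + 24865) = (-(-3 + 10)/52 - 1/52*(-32)) + 1/(184 + 24865) = (-1/52*7 + 8/13) + 1/25049 = (-7/52 + 8/13) + 1/25049 = 25/52 + 1/25049 = 626277/1302548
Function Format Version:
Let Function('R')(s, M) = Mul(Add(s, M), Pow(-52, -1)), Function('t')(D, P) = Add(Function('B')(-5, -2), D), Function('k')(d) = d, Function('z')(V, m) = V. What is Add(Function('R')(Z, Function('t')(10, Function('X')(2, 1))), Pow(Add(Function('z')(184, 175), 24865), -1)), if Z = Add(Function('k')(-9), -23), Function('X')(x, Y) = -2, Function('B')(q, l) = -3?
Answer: Rational(626277, 1302548) ≈ 0.48081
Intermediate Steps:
Z = -32 (Z = Add(-9, -23) = -32)
Function('t')(D, P) = Add(-3, D)
Function('R')(s, M) = Add(Mul(Rational(-1, 52), M), Mul(Rational(-1, 52), s)) (Function('R')(s, M) = Mul(Add(M, s), Rational(-1, 52)) = Add(Mul(Rational(-1, 52), M), Mul(Rational(-1, 52), s)))
Add(Function('R')(Z, Function('t')(10, Function('X')(2, 1))), Pow(Add(Function('z')(184, 175), 24865), -1)) = Add(Add(Mul(Rational(-1, 52), Add(-3, 10)), Mul(Rational(-1, 52), -32)), Pow(Add(184, 24865), -1)) = Add(Add(Mul(Rational(-1, 52), 7), Rational(8, 13)), Pow(25049, -1)) = Add(Add(Rational(-7, 52), Rational(8, 13)), Rational(1, 25049)) = Add(Rational(25, 52), Rational(1, 25049)) = Rational(626277, 1302548)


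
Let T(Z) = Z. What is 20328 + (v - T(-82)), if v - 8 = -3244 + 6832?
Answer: 24006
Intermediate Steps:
v = 3596 (v = 8 + (-3244 + 6832) = 8 + 3588 = 3596)
20328 + (v - T(-82)) = 20328 + (3596 - 1*(-82)) = 20328 + (3596 + 82) = 20328 + 3678 = 24006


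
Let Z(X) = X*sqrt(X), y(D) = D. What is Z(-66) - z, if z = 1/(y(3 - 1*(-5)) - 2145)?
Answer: 1/2137 - 66*I*sqrt(66) ≈ 0.00046795 - 536.19*I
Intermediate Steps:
Z(X) = X**(3/2)
z = -1/2137 (z = 1/((3 - 1*(-5)) - 2145) = 1/((3 + 5) - 2145) = 1/(8 - 2145) = 1/(-2137) = -1/2137 ≈ -0.00046795)
Z(-66) - z = (-66)**(3/2) - 1*(-1/2137) = -66*I*sqrt(66) + 1/2137 = 1/2137 - 66*I*sqrt(66)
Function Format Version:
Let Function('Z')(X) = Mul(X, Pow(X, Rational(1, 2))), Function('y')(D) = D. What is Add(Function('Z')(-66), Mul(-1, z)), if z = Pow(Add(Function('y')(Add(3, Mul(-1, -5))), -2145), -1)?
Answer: Add(Rational(1, 2137), Mul(-66, I, Pow(66, Rational(1, 2)))) ≈ Add(0.00046795, Mul(-536.19, I))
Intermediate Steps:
Function('Z')(X) = Pow(X, Rational(3, 2))
z = Rational(-1, 2137) (z = Pow(Add(Add(3, Mul(-1, -5)), -2145), -1) = Pow(Add(Add(3, 5), -2145), -1) = Pow(Add(8, -2145), -1) = Pow(-2137, -1) = Rational(-1, 2137) ≈ -0.00046795)
Add(Function('Z')(-66), Mul(-1, z)) = Add(Pow(-66, Rational(3, 2)), Mul(-1, Rational(-1, 2137))) = Add(Mul(-66, I, Pow(66, Rational(1, 2))), Rational(1, 2137)) = Add(Rational(1, 2137), Mul(-66, I, Pow(66, Rational(1, 2))))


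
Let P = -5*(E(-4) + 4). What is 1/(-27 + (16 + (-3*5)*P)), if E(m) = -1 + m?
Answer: -1/86 ≈ -0.011628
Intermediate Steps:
P = 5 (P = -5*((-1 - 4) + 4) = -5*(-5 + 4) = -5*(-1) = 5)
1/(-27 + (16 + (-3*5)*P)) = 1/(-27 + (16 - 3*5*5)) = 1/(-27 + (16 - 15*5)) = 1/(-27 + (16 - 75)) = 1/(-27 - 59) = 1/(-86) = -1/86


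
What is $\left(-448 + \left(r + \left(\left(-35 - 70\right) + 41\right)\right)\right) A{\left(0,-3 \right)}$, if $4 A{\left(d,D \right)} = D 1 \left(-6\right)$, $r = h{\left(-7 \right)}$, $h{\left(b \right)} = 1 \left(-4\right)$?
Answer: $-2322$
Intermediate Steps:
$h{\left(b \right)} = -4$
$r = -4$
$A{\left(d,D \right)} = - \frac{3 D}{2}$ ($A{\left(d,D \right)} = \frac{D 1 \left(-6\right)}{4} = \frac{D \left(-6\right)}{4} = \frac{\left(-6\right) D}{4} = - \frac{3 D}{2}$)
$\left(-448 + \left(r + \left(\left(-35 - 70\right) + 41\right)\right)\right) A{\left(0,-3 \right)} = \left(-448 + \left(-4 + \left(\left(-35 - 70\right) + 41\right)\right)\right) \left(\left(- \frac{3}{2}\right) \left(-3\right)\right) = \left(-448 + \left(-4 + \left(-105 + 41\right)\right)\right) \frac{9}{2} = \left(-448 - 68\right) \frac{9}{2} = \left(-516\right) \frac{9}{2} = -2322$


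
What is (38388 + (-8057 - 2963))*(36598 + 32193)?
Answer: 1882672088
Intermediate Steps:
(38388 + (-8057 - 2963))*(36598 + 32193) = (38388 - 11020)*68791 = 27368*68791 = 1882672088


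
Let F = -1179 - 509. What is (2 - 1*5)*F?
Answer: 5064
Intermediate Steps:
F = -1688
(2 - 1*5)*F = (2 - 1*5)*(-1688) = (2 - 5)*(-1688) = -3*(-1688) = 5064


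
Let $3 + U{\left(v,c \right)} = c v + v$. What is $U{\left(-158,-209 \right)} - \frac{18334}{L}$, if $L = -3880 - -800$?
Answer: $\frac{50615107}{1540} \approx 32867.0$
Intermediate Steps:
$U{\left(v,c \right)} = -3 + v + c v$ ($U{\left(v,c \right)} = -3 + \left(c v + v\right) = -3 + \left(v + c v\right) = -3 + v + c v$)
$L = -3080$ ($L = -3880 + 800 = -3080$)
$U{\left(-158,-209 \right)} - \frac{18334}{L} = \left(-3 - 158 - -33022\right) - \frac{18334}{-3080} = \left(-3 - 158 + 33022\right) - 18334 \left(- \frac{1}{3080}\right) = 32861 - - \frac{9167}{1540} = 32861 + \frac{9167}{1540} = \frac{50615107}{1540}$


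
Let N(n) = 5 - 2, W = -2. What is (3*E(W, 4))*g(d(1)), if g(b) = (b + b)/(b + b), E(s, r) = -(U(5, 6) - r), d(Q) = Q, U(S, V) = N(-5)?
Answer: 3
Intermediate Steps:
N(n) = 3
U(S, V) = 3
E(s, r) = -3 + r (E(s, r) = -(3 - r) = -3 + r)
g(b) = 1 (g(b) = (2*b)/((2*b)) = (2*b)*(1/(2*b)) = 1)
(3*E(W, 4))*g(d(1)) = (3*(-3 + 4))*1 = (3*1)*1 = 3*1 = 3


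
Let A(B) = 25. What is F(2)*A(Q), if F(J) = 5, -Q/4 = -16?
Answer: 125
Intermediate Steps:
Q = 64 (Q = -4*(-16) = 64)
F(2)*A(Q) = 5*25 = 125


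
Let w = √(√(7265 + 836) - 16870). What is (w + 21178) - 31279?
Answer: -10101 + I*√(16870 - √8101) ≈ -10101.0 + 129.54*I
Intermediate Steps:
w = √(-16870 + √8101) (w = √(√8101 - 16870) = √(-16870 + √8101) ≈ 129.54*I)
(w + 21178) - 31279 = (√(-16870 + √8101) + 21178) - 31279 = (21178 + √(-16870 + √8101)) - 31279 = -10101 + √(-16870 + √8101)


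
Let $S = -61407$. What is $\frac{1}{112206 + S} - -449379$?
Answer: $\frac{22828003822}{50799} \approx 4.4938 \cdot 10^{5}$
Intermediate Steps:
$\frac{1}{112206 + S} - -449379 = \frac{1}{112206 - 61407} - -449379 = \frac{1}{50799} + 449379 = \frac{22828003822}{50799}$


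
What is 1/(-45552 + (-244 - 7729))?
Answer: -1/53525 ≈ -1.8683e-5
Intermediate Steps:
1/(-45552 + (-244 - 7729)) = 1/(-45552 - 7973) = 1/(-53525) = -1/53525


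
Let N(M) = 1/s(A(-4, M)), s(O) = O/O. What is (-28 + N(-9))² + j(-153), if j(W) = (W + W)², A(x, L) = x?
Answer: 94365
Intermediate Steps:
s(O) = 1
N(M) = 1 (N(M) = 1/1 = 1)
j(W) = 4*W² (j(W) = (2*W)² = 4*W²)
(-28 + N(-9))² + j(-153) = (-28 + 1)² + 4*(-153)² = (-27)² + 4*23409 = 729 + 93636 = 94365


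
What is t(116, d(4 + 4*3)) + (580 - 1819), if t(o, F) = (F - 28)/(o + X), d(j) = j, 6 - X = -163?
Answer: -117709/95 ≈ -1239.0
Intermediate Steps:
X = 169 (X = 6 - 1*(-163) = 6 + 163 = 169)
t(o, F) = (-28 + F)/(169 + o) (t(o, F) = (F - 28)/(o + 169) = (-28 + F)/(169 + o))
t(116, d(4 + 4*3)) + (580 - 1819) = (-28 + (4 + 4*3))/(169 + 116) + (580 - 1819) = (-28 + (4 + 12))/285 - 1239 = (-28 + 16)/285 - 1239 = (1/285)*(-12) - 1239 = -4/95 - 1239 = -117709/95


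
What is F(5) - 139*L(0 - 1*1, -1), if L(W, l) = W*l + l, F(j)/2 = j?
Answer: 10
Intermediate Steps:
F(j) = 2*j
L(W, l) = l + W*l
F(5) - 139*L(0 - 1*1, -1) = 2*5 - (-139)*(1 + (0 - 1*1)) = 10 - (-139)*(1 + (0 - 1)) = 10 - (-139)*(1 - 1) = 10 - (-139)*0 = 10 - 139*0 = 10 + 0 = 10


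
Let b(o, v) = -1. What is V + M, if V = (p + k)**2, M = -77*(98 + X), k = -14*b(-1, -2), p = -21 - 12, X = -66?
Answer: -2103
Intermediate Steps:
p = -33
k = 14 (k = -14*(-1) = 14)
M = -2464 (M = -77*(98 - 66) = -77*32 = -2464)
V = 361 (V = (-33 + 14)**2 = (-19)**2 = 361)
V + M = 361 - 2464 = -2103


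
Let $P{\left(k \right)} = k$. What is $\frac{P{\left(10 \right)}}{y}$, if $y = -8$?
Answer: $- \frac{5}{4} \approx -1.25$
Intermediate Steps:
$\frac{P{\left(10 \right)}}{y} = \frac{1}{-8} \cdot 10 = \left(- \frac{1}{8}\right) 10 = - \frac{5}{4}$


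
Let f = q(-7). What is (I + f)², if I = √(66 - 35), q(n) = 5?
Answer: (5 + √31)² ≈ 111.68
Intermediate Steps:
f = 5
I = √31 ≈ 5.5678
(I + f)² = (√31 + 5)² = (5 + √31)²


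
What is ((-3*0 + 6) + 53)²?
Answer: 3481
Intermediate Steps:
((-3*0 + 6) + 53)² = ((0 + 6) + 53)² = (6 + 53)² = 59² = 3481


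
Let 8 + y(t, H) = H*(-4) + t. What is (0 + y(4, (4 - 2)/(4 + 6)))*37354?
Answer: -896496/5 ≈ -1.7930e+5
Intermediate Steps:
y(t, H) = -8 + t - 4*H (y(t, H) = -8 + (H*(-4) + t) = -8 + (-4*H + t) = -8 + (t - 4*H) = -8 + t - 4*H)
(0 + y(4, (4 - 2)/(4 + 6)))*37354 = (0 + (-8 + 4 - 4*(4 - 2)/(4 + 6)))*37354 = (0 + (-8 + 4 - 8/10))*37354 = (0 + (-8 + 4 - 4*⅕))*37354 = (0 + (-8 + 4 - ⅘))*37354 = (0 - 24/5)*37354 = -24/5*37354 = -896496/5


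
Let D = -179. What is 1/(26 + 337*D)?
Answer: -1/60297 ≈ -1.6585e-5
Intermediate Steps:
1/(26 + 337*D) = 1/(26 + 337*(-179)) = 1/(26 - 60323) = 1/(-60297) = -1/60297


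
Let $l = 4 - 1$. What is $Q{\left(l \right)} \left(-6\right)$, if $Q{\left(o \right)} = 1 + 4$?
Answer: $-30$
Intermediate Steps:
$l = 3$
$Q{\left(o \right)} = 5$
$Q{\left(l \right)} \left(-6\right) = 5 \left(-6\right) = -30$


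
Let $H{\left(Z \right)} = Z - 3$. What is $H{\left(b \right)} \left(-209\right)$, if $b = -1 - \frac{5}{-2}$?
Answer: $\frac{627}{2} \approx 313.5$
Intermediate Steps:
$b = \frac{3}{2}$ ($b = -1 - 5 \left(- \frac{1}{2}\right) = -1 - - \frac{5}{2} = -1 + \frac{5}{2} = \frac{3}{2} \approx 1.5$)
$H{\left(Z \right)} = -3 + Z$
$H{\left(b \right)} \left(-209\right) = \left(-3 + \frac{3}{2}\right) \left(-209\right) = \left(- \frac{3}{2}\right) \left(-209\right) = \frac{627}{2}$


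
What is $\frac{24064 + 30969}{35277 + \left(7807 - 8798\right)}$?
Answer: $\frac{55033}{34286} \approx 1.6051$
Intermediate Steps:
$\frac{24064 + 30969}{35277 + \left(7807 - 8798\right)} = \frac{55033}{35277 - 991} = \frac{55033}{34286}$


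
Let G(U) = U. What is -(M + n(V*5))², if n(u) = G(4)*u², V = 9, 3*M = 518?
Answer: -615933124/9 ≈ -6.8437e+7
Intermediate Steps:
M = 518/3 (M = (⅓)*518 = 518/3 ≈ 172.67)
n(u) = 4*u²
-(M + n(V*5))² = -(518/3 + 4*(9*5)²)² = -(518/3 + 4*45²)² = -(518/3 + 4*2025)² = -(518/3 + 8100)² = -(24818/3)² = -1*615933124/9 = -615933124/9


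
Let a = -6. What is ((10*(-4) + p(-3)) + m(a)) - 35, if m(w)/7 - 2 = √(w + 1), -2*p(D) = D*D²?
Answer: -95/2 + 7*I*√5 ≈ -47.5 + 15.652*I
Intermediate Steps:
p(D) = -D³/2 (p(D) = -D*D²/2 = -D³/2)
m(w) = 14 + 7*√(1 + w) (m(w) = 14 + 7*√(w + 1) = 14 + 7*√(1 + w))
((10*(-4) + p(-3)) + m(a)) - 35 = ((10*(-4) - ½*(-3)³) + (14 + 7*√(1 - 6))) - 35 = ((-40 - ½*(-27)) + (14 + 7*√(-5))) - 35 = ((-40 + 27/2) + (14 + 7*(I*√5))) - 35 = (-53/2 + (14 + 7*I*√5)) - 35 = (-25/2 + 7*I*√5) - 35 = -95/2 + 7*I*√5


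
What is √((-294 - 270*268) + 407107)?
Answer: √334453 ≈ 578.32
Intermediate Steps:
√((-294 - 270*268) + 407107) = √((-294 - 72360) + 407107) = √(-72654 + 407107) = √334453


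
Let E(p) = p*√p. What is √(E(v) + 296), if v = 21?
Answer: √(296 + 21*√21) ≈ 19.805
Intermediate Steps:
E(p) = p^(3/2)
√(E(v) + 296) = √(21^(3/2) + 296) = √(21*√21 + 296) = √(296 + 21*√21)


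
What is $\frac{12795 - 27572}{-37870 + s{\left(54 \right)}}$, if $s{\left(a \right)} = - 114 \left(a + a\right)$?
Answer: $\frac{14777}{50182} \approx 0.29447$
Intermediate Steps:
$s{\left(a \right)} = - 228 a$ ($s{\left(a \right)} = - 114 \cdot 2 a = - 228 a$)
$\frac{12795 - 27572}{-37870 + s{\left(54 \right)}} = \frac{12795 - 27572}{-37870 - 12312} = - \frac{14777}{-37870 - 12312} = - \frac{14777}{-50182} = \left(-14777\right) \left(- \frac{1}{50182}\right) = \frac{14777}{50182}$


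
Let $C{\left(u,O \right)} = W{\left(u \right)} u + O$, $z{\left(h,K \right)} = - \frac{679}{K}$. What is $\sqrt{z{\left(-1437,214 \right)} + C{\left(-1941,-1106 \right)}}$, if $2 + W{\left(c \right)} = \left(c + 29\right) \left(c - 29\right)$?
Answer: $\frac{5 i \sqrt{13392665528586}}{214} \approx 85505.0 i$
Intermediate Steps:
$W{\left(c \right)} = -2 + \left(-29 + c\right) \left(29 + c\right)$ ($W{\left(c \right)} = -2 + \left(c + 29\right) \left(c - 29\right) = -2 + \left(29 + c\right) \left(-29 + c\right) = -2 + \left(-29 + c\right) \left(29 + c\right)$)
$C{\left(u,O \right)} = O + u \left(-843 + u^{2}\right)$ ($C{\left(u,O \right)} = \left(-843 + u^{2}\right) u + O = u \left(-843 + u^{2}\right) + O = O + u \left(-843 + u^{2}\right)$)
$\sqrt{z{\left(-1437,214 \right)} + C{\left(-1941,-1106 \right)}} = \sqrt{- \frac{679}{214} - \left(1106 + 1941 \left(-843 + \left(-1941\right)^{2}\right)\right)} = \sqrt{\left(-679\right) \frac{1}{214} - \left(1106 + 1941 \left(-843 + 3767481\right)\right)} = \sqrt{- \frac{679}{214} - 7311045464} = \sqrt{- \frac{1564563729975}{214}} = \frac{5 i \sqrt{13392665528586}}{214}$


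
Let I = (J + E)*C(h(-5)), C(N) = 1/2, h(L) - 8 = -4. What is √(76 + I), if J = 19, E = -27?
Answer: 6*√2 ≈ 8.4853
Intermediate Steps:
h(L) = 4 (h(L) = 8 - 4 = 4)
C(N) = ½
I = -4 (I = (19 - 27)*(½) = -8*½ = -4)
√(76 + I) = √(76 - 4) = √72 = 6*√2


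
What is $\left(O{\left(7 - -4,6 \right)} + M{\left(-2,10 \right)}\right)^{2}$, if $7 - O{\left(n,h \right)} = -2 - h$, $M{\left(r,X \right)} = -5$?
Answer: $100$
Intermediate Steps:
$O{\left(n,h \right)} = 9 + h$ ($O{\left(n,h \right)} = 7 - \left(-2 - h\right) = 7 + \left(2 + h\right) = 9 + h$)
$\left(O{\left(7 - -4,6 \right)} + M{\left(-2,10 \right)}\right)^{2} = \left(\left(9 + 6\right) - 5\right)^{2} = \left(15 - 5\right)^{2} = 10^{2} = 100$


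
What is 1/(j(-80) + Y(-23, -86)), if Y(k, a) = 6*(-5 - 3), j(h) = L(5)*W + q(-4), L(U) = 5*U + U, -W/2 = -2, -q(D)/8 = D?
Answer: 1/104 ≈ 0.0096154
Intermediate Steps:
q(D) = -8*D
W = 4 (W = -2*(-2) = 4)
L(U) = 6*U
j(h) = 152 (j(h) = (6*5)*4 - 8*(-4) = 30*4 + 32 = 120 + 32 = 152)
Y(k, a) = -48 (Y(k, a) = 6*(-8) = -48)
1/(j(-80) + Y(-23, -86)) = 1/(152 - 48) = 1/104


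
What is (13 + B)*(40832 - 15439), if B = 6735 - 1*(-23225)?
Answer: 761104389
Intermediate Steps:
B = 29960 (B = 6735 + 23225 = 29960)
(13 + B)*(40832 - 15439) = (13 + 29960)*(40832 - 15439) = 29973*25393 = 761104389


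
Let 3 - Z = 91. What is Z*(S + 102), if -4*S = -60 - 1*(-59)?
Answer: -8998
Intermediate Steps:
Z = -88 (Z = 3 - 1*91 = 3 - 91 = -88)
S = ¼ (S = -(-60 - 1*(-59))/4 = -(-60 + 59)/4 = -¼*(-1) = ¼ ≈ 0.25000)
Z*(S + 102) = -88*(¼ + 102) = -88*409/4 = -8998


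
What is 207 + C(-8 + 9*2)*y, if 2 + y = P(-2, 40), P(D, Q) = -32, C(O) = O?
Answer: -133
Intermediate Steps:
y = -34 (y = -2 - 32 = -34)
207 + C(-8 + 9*2)*y = 207 + (-8 + 9*2)*(-34) = 207 + (-8 + 18)*(-34) = 207 + 10*(-34) = 207 - 340 = -133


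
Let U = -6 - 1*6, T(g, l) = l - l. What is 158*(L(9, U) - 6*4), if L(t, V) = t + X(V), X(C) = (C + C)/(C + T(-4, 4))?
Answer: -2054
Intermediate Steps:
T(g, l) = 0
U = -12 (U = -6 - 6 = -12)
X(C) = 2 (X(C) = (C + C)/(C + 0) = (2*C)/C = 2)
L(t, V) = 2 + t (L(t, V) = t + 2 = 2 + t)
158*(L(9, U) - 6*4) = 158*((2 + 9) - 6*4) = 158*(11 - 24) = 158*(-13) = -2054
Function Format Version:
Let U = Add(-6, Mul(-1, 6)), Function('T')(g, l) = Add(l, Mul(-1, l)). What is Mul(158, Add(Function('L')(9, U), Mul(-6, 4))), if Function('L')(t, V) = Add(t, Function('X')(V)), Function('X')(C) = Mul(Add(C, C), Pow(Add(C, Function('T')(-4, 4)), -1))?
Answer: -2054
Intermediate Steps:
Function('T')(g, l) = 0
U = -12 (U = Add(-6, -6) = -12)
Function('X')(C) = 2 (Function('X')(C) = Mul(Add(C, C), Pow(Add(C, 0), -1)) = Mul(Mul(2, C), Pow(C, -1)) = 2)
Function('L')(t, V) = Add(2, t) (Function('L')(t, V) = Add(t, 2) = Add(2, t))
Mul(158, Add(Function('L')(9, U), Mul(-6, 4))) = Mul(158, Add(Add(2, 9), Mul(-6, 4))) = Mul(158, Add(11, -24)) = Mul(158, -13) = -2054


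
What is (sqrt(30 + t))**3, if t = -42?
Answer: -24*I*sqrt(3) ≈ -41.569*I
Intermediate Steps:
(sqrt(30 + t))**3 = (sqrt(30 - 42))**3 = (sqrt(-12))**3 = (2*I*sqrt(3))**3 = -24*I*sqrt(3)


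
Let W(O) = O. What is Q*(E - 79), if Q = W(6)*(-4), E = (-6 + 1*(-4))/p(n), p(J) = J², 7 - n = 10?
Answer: 5768/3 ≈ 1922.7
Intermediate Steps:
n = -3 (n = 7 - 1*10 = 7 - 10 = -3)
E = -10/9 (E = (-6 + 1*(-4))/((-3)²) = (-6 - 4)/9 = -10*⅑ = -10/9 ≈ -1.1111)
Q = -24 (Q = 6*(-4) = -24)
Q*(E - 79) = -24*(-10/9 - 79) = -24*(-721/9) = 5768/3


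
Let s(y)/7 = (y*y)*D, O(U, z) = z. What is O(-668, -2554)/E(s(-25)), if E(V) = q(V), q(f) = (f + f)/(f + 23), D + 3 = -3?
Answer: -33491879/26250 ≈ -1275.9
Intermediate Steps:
D = -6 (D = -3 - 3 = -6)
q(f) = 2*f/(23 + f) (q(f) = (2*f)/(23 + f) = 2*f/(23 + f))
s(y) = -42*y² (s(y) = 7*((y*y)*(-6)) = 7*(y²*(-6)) = 7*(-6*y²) = -42*y²)
E(V) = 2*V/(23 + V)
O(-668, -2554)/E(s(-25)) = -2554/(2*(-42*(-25)²)/(23 - 42*(-25)²)) = -2554/(2*(-42*625)/(23 - 42*625)) = -2554/(2*(-26250)/(23 - 26250)) = -2554/(2*(-26250)/(-26227)) = -2554/(2*(-26250)*(-1/26227)) = -2554/52500/26227 = -2554*26227/52500 = -33491879/26250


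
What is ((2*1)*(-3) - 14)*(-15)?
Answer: 300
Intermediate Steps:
((2*1)*(-3) - 14)*(-15) = (2*(-3) - 14)*(-15) = (-6 - 14)*(-15) = -20*(-15) = 300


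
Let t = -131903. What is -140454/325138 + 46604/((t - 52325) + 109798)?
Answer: -6401680643/6050005335 ≈ -1.0581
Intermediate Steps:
-140454/325138 + 46604/((t - 52325) + 109798) = -140454/325138 + 46604/((-131903 - 52325) + 109798) = -140454*1/325138 + 46604/(-184228 + 109798) = -70227/162569 + 46604/(-74430) = -70227/162569 + 46604*(-1/74430) = -70227/162569 - 23302/37215 = -6401680643/6050005335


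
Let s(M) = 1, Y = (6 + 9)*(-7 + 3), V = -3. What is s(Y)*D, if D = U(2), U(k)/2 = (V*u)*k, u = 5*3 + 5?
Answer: -240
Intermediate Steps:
u = 20 (u = 15 + 5 = 20)
U(k) = -120*k (U(k) = 2*((-3*20)*k) = 2*(-60*k) = -120*k)
Y = -60 (Y = 15*(-4) = -60)
D = -240 (D = -120*2 = -240)
s(Y)*D = 1*(-240) = -240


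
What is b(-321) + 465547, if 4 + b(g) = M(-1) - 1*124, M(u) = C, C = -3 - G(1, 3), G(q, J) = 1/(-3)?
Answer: 1396249/3 ≈ 4.6542e+5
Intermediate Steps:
G(q, J) = -⅓
C = -8/3 (C = -3 - 1*(-⅓) = -3 + ⅓ = -8/3 ≈ -2.6667)
M(u) = -8/3
b(g) = -392/3 (b(g) = -4 + (-8/3 - 1*124) = -4 + (-8/3 - 124) = -4 - 380/3 = -392/3)
b(-321) + 465547 = -392/3 + 465547 = 1396249/3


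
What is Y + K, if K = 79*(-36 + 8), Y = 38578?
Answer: 36366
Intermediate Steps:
K = -2212 (K = 79*(-28) = -2212)
Y + K = 38578 - 2212 = 36366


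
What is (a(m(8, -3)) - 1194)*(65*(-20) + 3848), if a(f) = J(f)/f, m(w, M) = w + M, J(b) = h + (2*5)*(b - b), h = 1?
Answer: -15209012/5 ≈ -3.0418e+6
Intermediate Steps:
J(b) = 1 (J(b) = 1 + (2*5)*(b - b) = 1 + 10*0 = 1 + 0 = 1)
m(w, M) = M + w
a(f) = 1/f
(a(m(8, -3)) - 1194)*(65*(-20) + 3848) = (1/(-3 + 8) - 1194)*(65*(-20) + 3848) = (1/5 - 1194)*(-1300 + 3848) = (⅕ - 1194)*2548 = -5969/5*2548 = -15209012/5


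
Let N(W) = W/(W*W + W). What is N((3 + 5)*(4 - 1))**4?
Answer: 1/390625 ≈ 2.5600e-6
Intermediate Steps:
N(W) = W/(W + W**2) (N(W) = W/(W**2 + W) = W/(W + W**2))
N((3 + 5)*(4 - 1))**4 = (1/(1 + (3 + 5)*(4 - 1)))**4 = (1/(1 + 8*3))**4 = (1/(1 + 24))**4 = (1/25)**4 = 1/390625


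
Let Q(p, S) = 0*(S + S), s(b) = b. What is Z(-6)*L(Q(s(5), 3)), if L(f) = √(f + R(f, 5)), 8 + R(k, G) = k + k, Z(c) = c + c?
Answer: -24*I*√2 ≈ -33.941*I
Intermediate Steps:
Z(c) = 2*c
R(k, G) = -8 + 2*k (R(k, G) = -8 + (k + k) = -8 + 2*k)
Q(p, S) = 0 (Q(p, S) = 0*(2*S) = 0)
L(f) = √(-8 + 3*f) (L(f) = √(f + (-8 + 2*f)) = √(-8 + 3*f))
Z(-6)*L(Q(s(5), 3)) = (2*(-6))*√(-8 + 3*0) = -12*√(-8 + 0) = -24*I*√2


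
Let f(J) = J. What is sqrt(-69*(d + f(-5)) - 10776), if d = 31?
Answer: I*sqrt(12570) ≈ 112.12*I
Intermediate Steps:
sqrt(-69*(d + f(-5)) - 10776) = sqrt(-69*(31 - 5) - 10776) = sqrt(-69*26 - 10776) = sqrt(-1794 - 10776) = sqrt(-12570) = I*sqrt(12570)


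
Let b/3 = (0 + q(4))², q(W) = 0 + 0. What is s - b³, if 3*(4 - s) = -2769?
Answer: 927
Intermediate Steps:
q(W) = 0
s = 927 (s = 4 - ⅓*(-2769) = 4 + 923 = 927)
b = 0 (b = 3*(0 + 0)² = 3*0² = 3*0 = 0)
s - b³ = 927 - 1*0³ = 927 - 1*0 = 927 + 0 = 927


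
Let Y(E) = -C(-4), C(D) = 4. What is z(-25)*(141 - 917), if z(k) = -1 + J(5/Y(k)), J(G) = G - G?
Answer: 776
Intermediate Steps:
Y(E) = -4 (Y(E) = -1*4 = -4)
J(G) = 0
z(k) = -1 (z(k) = -1 + 0 = -1)
z(-25)*(141 - 917) = -(141 - 917) = -1*(-776) = 776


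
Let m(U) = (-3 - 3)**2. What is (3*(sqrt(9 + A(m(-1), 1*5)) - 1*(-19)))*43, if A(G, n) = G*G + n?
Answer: 2451 + 129*sqrt(1310) ≈ 7120.0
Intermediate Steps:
m(U) = 36 (m(U) = (-6)**2 = 36)
A(G, n) = n + G**2 (A(G, n) = G**2 + n = n + G**2)
(3*(sqrt(9 + A(m(-1), 1*5)) - 1*(-19)))*43 = (3*(sqrt(9 + (1*5 + 36**2)) - 1*(-19)))*43 = (3*(sqrt(9 + (5 + 1296)) + 19))*43 = (3*(sqrt(9 + 1301) + 19))*43 = (3*(sqrt(1310) + 19))*43 = (3*(19 + sqrt(1310)))*43 = (57 + 3*sqrt(1310))*43 = 2451 + 129*sqrt(1310)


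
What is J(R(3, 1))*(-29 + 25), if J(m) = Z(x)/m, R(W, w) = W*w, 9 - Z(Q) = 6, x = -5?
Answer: -4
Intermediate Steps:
Z(Q) = 3 (Z(Q) = 9 - 1*6 = 9 - 6 = 3)
J(m) = 3/m
J(R(3, 1))*(-29 + 25) = (3/((3*1)))*(-29 + 25) = (3/3)*(-4) = (3*(⅓))*(-4) = 1*(-4) = -4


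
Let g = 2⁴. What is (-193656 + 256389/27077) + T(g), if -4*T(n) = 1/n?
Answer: -335575522949/1732928 ≈ -1.9365e+5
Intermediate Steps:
g = 16
T(n) = -1/(4*n)
(-193656 + 256389/27077) + T(g) = (-193656 + 256389/27077) - ¼/16 = (-193656 + 256389*(1/27077)) - ¼*1/16 = (-193656 + 256389/27077) - 1/64 = -5243367123/27077 - 1/64 = -335575522949/1732928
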